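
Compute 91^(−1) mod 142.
91^(−1) ≡ 103 (mod 142)

Apply the extended Euclidean algorithm to (142, 91), tracking rows (r, s, t) with s·142 + t·91 = r. Each division r_prev = q·r_cur + r_new produces the new row as (previous row) − q·(current row):
  row A: (142, 1, 0)   [1·142 + 0·91 = 142]
  row B: (91, 0, 1)   [0·142 + 1·91 = 91]
  142 = 1·91 + 51   → row C = row A − 1·row B = (51, 1, −1)   [check: 1·142 − 1·91 = 51]
  91 = 1·51 + 40   → row D = row B − 1·row C = (40, −1, 2)   [check: −1·142 + 2·91 = 40]
  51 = 1·40 + 11   → row E = row C − 1·row D = (11, 2, −3)   [check: 2·142 − 3·91 = 11]
  40 = 3·11 + 7   → row F = row D − 3·row E = (7, −7, 11)   [check: −7·142 + 11·91 = 7]
  11 = 1·7 + 4   → row G = row E − 1·row F = (4, 9, −14)   [check: 9·142 − 14·91 = 4]
  7 = 1·4 + 3   → row H = row F − 1·row G = (3, −16, 25)   [check: −16·142 + 25·91 = 3]
  4 = 1·3 + 1   → row I = row G − 1·row H = (1, 25, −39)   [check: 25·142 − 39·91 = 1]
  3 = 3·1 + 0   → remainder 0, stop. gcd = 1 (last nonzero row I).
The gcd is 1, so 91 is invertible mod 142. The last nonzero row gives 25·142 − 39·91 = 1, so t = −39. So 91^(−1) ≡ −39 ≡ 103 (mod 142). Verify: 91 · 103 = 9373 ≡ 1 (mod 142). ✓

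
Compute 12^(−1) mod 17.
Apply the extended Euclidean algorithm to (17, 12), tracking rows (r, s, t) with s·17 + t·12 = r. Each division r_prev = q·r_cur + r_new produces the new row as (previous row) − q·(current row):
  row A: (17, 1, 0)   [1·17 + 0·12 = 17]
  row B: (12, 0, 1)   [0·17 + 1·12 = 12]
  17 = 1·12 + 5   → row C = row A − 1·row B = (5, 1, −1)   [check: 1·17 − 1·12 = 5]
  12 = 2·5 + 2   → row D = row B − 2·row C = (2, −2, 3)   [check: −2·17 + 3·12 = 2]
  5 = 2·2 + 1   → row E = row C − 2·row D = (1, 5, −7)   [check: 5·17 − 7·12 = 1]
  2 = 2·1 + 0   → remainder 0, stop. gcd = 1 (last nonzero row E).
The gcd is 1, so 12 is invertible mod 17. The last nonzero row gives 5·17 − 7·12 = 1, so t = −7. So 12^(−1) ≡ −7 ≡ 10 (mod 17). Verify: 12 · 10 = 120 ≡ 1 (mod 17). ✓

Final answer: 12^(−1) ≡ 10 (mod 17)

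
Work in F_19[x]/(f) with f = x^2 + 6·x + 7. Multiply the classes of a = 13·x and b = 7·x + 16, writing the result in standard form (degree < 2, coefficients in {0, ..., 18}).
Multiply as integer polynomials: a · b = 91·x^2 + 208·x. Reducing coefficients mod 19: a · b ≡ 15·x^2 + 18·x. Now divide by f(x) = x^2 + 6·x + 7 in F_19[x], eliminating the leading term at each step:
  leading term 15·x^2: subtract (15)·f(x) = 15·x^2 + 14·x + 10, leaving 4·x + 9 (coefficients mod 19)
The degree is now < 2, so this is the remainder. Hence a · b ≡ 4·x + 9 in F_19[x]/(f).

Final answer: a · b ≡ 4·x + 9 (mod f(x))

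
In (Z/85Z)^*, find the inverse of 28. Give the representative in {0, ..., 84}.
28^(−1) ≡ 82 (mod 85)

Apply the extended Euclidean algorithm to (85, 28), tracking rows (r, s, t) with s·85 + t·28 = r. Each division r_prev = q·r_cur + r_new produces the new row as (previous row) − q·(current row):
  row A: (85, 1, 0)   [1·85 + 0·28 = 85]
  row B: (28, 0, 1)   [0·85 + 1·28 = 28]
  85 = 3·28 + 1   → row C = row A − 3·row B = (1, 1, −3)   [check: 1·85 − 3·28 = 1]
  28 = 28·1 + 0   → remainder 0, stop. gcd = 1 (last nonzero row C).
The gcd is 1, so 28 is invertible mod 85. The last nonzero row gives 1·85 − 3·28 = 1, so t = −3. So 28^(−1) ≡ −3 ≡ 82 (mod 85). Verify: 28 · 82 = 2296 ≡ 1 (mod 85). ✓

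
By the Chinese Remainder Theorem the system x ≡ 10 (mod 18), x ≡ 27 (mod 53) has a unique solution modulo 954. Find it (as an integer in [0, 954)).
The moduli 18, 53 are pairwise coprime, so by the CRT there is a unique solution mod 18·53 = 954.
Solve by successive substitution. Start with x ≡ 10 (mod 18).
  Combine with x ≡ 27 (mod 53): write x = 10 + 18·t and require 10 + 18·t ≡ 27 (mod 53), i.e. 18·t ≡ 27 − 10 ≡ 17 (mod 53). Since 18^(−1) ≡ 3 (mod 53), t ≡ 3·17 ≡ 51 (mod 53). So x ≡ 10 + 18·51 = 928 (mod 954).
Unique solution in [0, 954): x = 928.

Final answer: x ≡ 928 (mod 954); the representative in [0, 954) is 928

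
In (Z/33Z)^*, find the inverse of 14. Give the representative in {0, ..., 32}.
14^(−1) ≡ 26 (mod 33)

Apply the extended Euclidean algorithm to (33, 14), tracking rows (r, s, t) with s·33 + t·14 = r. Each division r_prev = q·r_cur + r_new produces the new row as (previous row) − q·(current row):
  row A: (33, 1, 0)   [1·33 + 0·14 = 33]
  row B: (14, 0, 1)   [0·33 + 1·14 = 14]
  33 = 2·14 + 5   → row C = row A − 2·row B = (5, 1, −2)   [check: 1·33 − 2·14 = 5]
  14 = 2·5 + 4   → row D = row B − 2·row C = (4, −2, 5)   [check: −2·33 + 5·14 = 4]
  5 = 1·4 + 1   → row E = row C − 1·row D = (1, 3, −7)   [check: 3·33 − 7·14 = 1]
  4 = 4·1 + 0   → remainder 0, stop. gcd = 1 (last nonzero row E).
The gcd is 1, so 14 is invertible mod 33. The last nonzero row gives 3·33 − 7·14 = 1, so t = −7. So 14^(−1) ≡ −7 ≡ 26 (mod 33). Verify: 14 · 26 = 364 ≡ 1 (mod 33). ✓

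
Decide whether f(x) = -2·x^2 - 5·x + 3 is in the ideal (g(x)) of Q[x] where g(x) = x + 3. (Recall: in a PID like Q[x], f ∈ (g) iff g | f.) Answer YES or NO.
In Q[x] the ideal (g) consists of all multiples of g, so f ∈ (g) iff g | f, i.e. iff the remainder of f on division by g is 0. Divide f by g (g is monic, so eliminate the leading term of the running remainder at each step):
  leading term -2·x^2: subtract (-2·x)·g(x) = -2·x^2 - 6·x, leaving x + 3
  leading term x: subtract (1)·g(x) = x + 3, leaving 0
The remainder is 0, so f(x) = g(x) · h(x) with h(x) = 1 - 2·x. Hence g | f, i.e. f ∈ (g).

Final answer: YES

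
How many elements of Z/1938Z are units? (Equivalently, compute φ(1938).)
Z/1938Z has φ(1938) = 576 units

An element a ∈ Z/1938Z is a unit iff gcd(a, 1938) = 1, so the number of units is φ(1938). φ is multiplicative, with φ(p^e) = p^e − p^(e−1). Factorise 1938 = 2 · 3 · 17 · 19. Then
  φ(1938) = (2 − 1) · (3 − 1) · (17 − 1) · (19 − 1) = 1 · 2 · 16 · 18 = 576.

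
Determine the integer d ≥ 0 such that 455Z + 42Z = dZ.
In the PID Z, (a, b) is generated by gcd(a, b). Compute gcd(455, 42) with the extended Euclidean algorithm, tracking rows (r, s, t) with s·455 + t·42 = r:
  row A: (455, 1, 0)   [1·455 + 0·42 = 455]
  row B: (42, 0, 1)   [0·455 + 1·42 = 42]
  455 = 10·42 + 35   → row C = row A − 10·row B = (35, 1, −10)   [check: 1·455 − 10·42 = 35]
  42 = 1·35 + 7   → row D = row B − 1·row C = (7, −1, 11)   [check: −1·455 + 11·42 = 7]
  35 = 5·7 + 0   → remainder 0, stop. gcd = 7 (last nonzero row D).
So gcd(455, 42) = 7, with Bézout identity −1·455 + 11·42 = 7. Containment (⊇): the Bézout identity exhibits 7 as an element of (455, 42), giving (7) ⊆ (455, 42). Containment (⊆): since 7 | 455 and 7 | 42 (455 = 7·65, 42 = 7·6), every Z-linear combination of 455 and 42 is divisible by 7, so (455, 42) ⊆ (7). Therefore (455, 42) = (7), d = 7.

Final answer: (455, 42) = (7); d = 7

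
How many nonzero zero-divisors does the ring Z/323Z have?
Z/323Z has 34 nonzero zero-divisors

In Z/323Z each nonzero element is either a unit (gcd with 323 is 1) or a zero-divisor (gcd > 1). The number of units is φ(323): factorise 323 = 17 · 19, so φ(323) = (17 − 1) · (19 − 1) = 16 · 18 = 288. The nonzero elements number 323 − 1 = 322. Hence the nonzero zero-divisors number 322 − 288 = 34.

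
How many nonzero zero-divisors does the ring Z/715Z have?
In Z/715Z each nonzero element is either a unit (gcd with 715 is 1) or a zero-divisor (gcd > 1). The number of units is φ(715): factorise 715 = 5 · 11 · 13, so φ(715) = (5 − 1) · (11 − 1) · (13 − 1) = 4 · 10 · 12 = 480. The nonzero elements number 715 − 1 = 714. Hence the nonzero zero-divisors number 714 − 480 = 234.

Final answer: Z/715Z has 234 nonzero zero-divisors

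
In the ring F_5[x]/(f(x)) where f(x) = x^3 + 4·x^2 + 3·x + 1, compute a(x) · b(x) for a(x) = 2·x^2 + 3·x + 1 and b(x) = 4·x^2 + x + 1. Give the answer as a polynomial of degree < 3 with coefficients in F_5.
Multiply as integer polynomials: a · b = 8·x^4 + 14·x^3 + 9·x^2 + 4·x + 1. Reducing coefficients mod 5: a · b ≡ 3·x^4 + 4·x^3 + 4·x^2 + 4·x + 1. Now divide by f(x) = x^3 + 4·x^2 + 3·x + 1 in F_5[x], eliminating the leading term at each step:
  leading term 3·x^4: subtract (3·x)·f(x) = 3·x^4 + 2·x^3 + 4·x^2 + 3·x, leaving 2·x^3 + x + 1 (coefficients mod 5)
  leading term 2·x^3: subtract (2)·f(x) = 2·x^3 + 3·x^2 + x + 2, leaving 2·x^2 + 4 (coefficients mod 5)
The degree is now < 3, so this is the remainder. Hence a · b ≡ 2·x^2 + 4 in F_5[x]/(f).

Final answer: a · b ≡ 2·x^2 + 4 (mod f(x))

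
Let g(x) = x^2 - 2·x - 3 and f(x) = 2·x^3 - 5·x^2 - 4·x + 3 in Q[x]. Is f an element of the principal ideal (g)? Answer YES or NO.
In Q[x] the ideal (g) consists of all multiples of g, so f ∈ (g) iff g | f, i.e. iff the remainder of f on division by g is 0. Divide f by g (g is monic, so eliminate the leading term of the running remainder at each step):
  leading term 2·x^3: subtract (2·x)·g(x) = 2·x^3 - 4·x^2 - 6·x, leaving -x^2 + 2·x + 3
  leading term -x^2: subtract (-1)·g(x) = -x^2 + 2·x + 3, leaving 0
The remainder is 0, so f(x) = g(x) · h(x) with h(x) = 2·x - 1. Hence g | f, i.e. f ∈ (g).

Final answer: YES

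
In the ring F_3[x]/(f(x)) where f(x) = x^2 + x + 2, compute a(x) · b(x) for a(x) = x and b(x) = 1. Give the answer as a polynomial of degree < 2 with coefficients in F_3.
a · b ≡ x (mod f(x))

Multiply as integer polynomials: a · b = x. Reducing coefficients mod 3: a · b ≡ x. This already has degree < 2, so no reduction by f is needed. Hence a · b ≡ x in F_3[x]/(f).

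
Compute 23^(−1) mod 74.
Apply the extended Euclidean algorithm to (74, 23), tracking rows (r, s, t) with s·74 + t·23 = r. Each division r_prev = q·r_cur + r_new produces the new row as (previous row) − q·(current row):
  row A: (74, 1, 0)   [1·74 + 0·23 = 74]
  row B: (23, 0, 1)   [0·74 + 1·23 = 23]
  74 = 3·23 + 5   → row C = row A − 3·row B = (5, 1, −3)   [check: 1·74 − 3·23 = 5]
  23 = 4·5 + 3   → row D = row B − 4·row C = (3, −4, 13)   [check: −4·74 + 13·23 = 3]
  5 = 1·3 + 2   → row E = row C − 1·row D = (2, 5, −16)   [check: 5·74 − 16·23 = 2]
  3 = 1·2 + 1   → row F = row D − 1·row E = (1, −9, 29)   [check: −9·74 + 29·23 = 1]
  2 = 2·1 + 0   → remainder 0, stop. gcd = 1 (last nonzero row F).
The gcd is 1, so 23 is invertible mod 74. The last nonzero row gives −9·74 + 29·23 = 1, so t = 29. So 23^(−1) ≡ 29 (mod 74). Verify: 23 · 29 = 667 ≡ 1 (mod 74). ✓

Final answer: 23^(−1) ≡ 29 (mod 74)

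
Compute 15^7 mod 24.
Use repeated squaring. Binary(7) = 111. Walk through the bits of the exponent 7 left-to-right: at each bit after the leading one, square the running value, then multiply by 15 if the bit is 1 (always reducing mod 24):
  bit 1 = 1 (leading): start with 15.
  bit 2 = 1: square 15^2 = 225 ≡ 9; bit is 1, so multiply 9·15 = 135 ≡ 15 (mod 24).
  bit 3 = 1: square 15^2 = 225 ≡ 9; bit is 1, so multiply 9·15 = 135 ≡ 15 (mod 24).
Final value: 15^7 ≡ 15 (mod 24).

Final answer: 15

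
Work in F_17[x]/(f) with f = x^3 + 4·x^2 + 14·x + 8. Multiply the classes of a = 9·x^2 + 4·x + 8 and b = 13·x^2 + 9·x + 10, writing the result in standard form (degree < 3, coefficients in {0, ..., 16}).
a · b ≡ 7·x + 6 (mod f(x))

Multiply as integer polynomials: a · b = 117·x^4 + 133·x^3 + 230·x^2 + 112·x + 80. Reducing coefficients mod 17: a · b ≡ 15·x^4 + 14·x^3 + 9·x^2 + 10·x + 12. Now divide by f(x) = x^3 + 4·x^2 + 14·x + 8 in F_17[x], eliminating the leading term at each step:
  leading term 15·x^4: subtract (15·x)·f(x) = 15·x^4 + 9·x^3 + 6·x^2 + x, leaving 5·x^3 + 3·x^2 + 9·x + 12 (coefficients mod 17)
  leading term 5·x^3: subtract (5)·f(x) = 5·x^3 + 3·x^2 + 2·x + 6, leaving 7·x + 6 (coefficients mod 17)
The degree is now < 3, so this is the remainder. Hence a · b ≡ 7·x + 6 in F_17[x]/(f).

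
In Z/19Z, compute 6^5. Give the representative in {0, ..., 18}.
Use repeated squaring. Binary(5) = 101. Walk through the bits of the exponent 5 left-to-right: at each bit after the leading one, square the running value, then multiply by 6 if the bit is 1 (always reducing mod 19):
  bit 1 = 1 (leading): start with 6.
  bit 2 = 0: square 6^2 = 36 ≡ 17 (mod 19).
  bit 3 = 1: square 17^2 = 289 ≡ 4; bit is 1, so multiply 4·6 = 24 ≡ 5 (mod 19).
Final value: 6^5 ≡ 5 (mod 19).

Final answer: 5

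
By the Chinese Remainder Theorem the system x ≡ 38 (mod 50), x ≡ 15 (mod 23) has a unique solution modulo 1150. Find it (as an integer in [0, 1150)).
x ≡ 38 (mod 1150); the representative in [0, 1150) is 38

The moduli 50, 23 are pairwise coprime, so by the CRT there is a unique solution mod 50·23 = 1150.
Solve by successive substitution. Start with x ≡ 38 (mod 50).
  Combine with x ≡ 15 (mod 23): write x = 38 + 50·t and require 38 + 50·t ≡ 15 (mod 23), i.e. 50·t ≡ 15 − 38 ≡ 0 (mod 23). Since 50^(−1) ≡ 6 (mod 23) (50 ≡ 4 (mod 23)), t ≡ 6·0 ≡ 0 (mod 23). So x ≡ 38 + 50·0 = 38 (mod 1150).
Unique solution in [0, 1150): x = 38.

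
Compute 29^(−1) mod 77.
Apply the extended Euclidean algorithm to (77, 29), tracking rows (r, s, t) with s·77 + t·29 = r. Each division r_prev = q·r_cur + r_new produces the new row as (previous row) − q·(current row):
  row A: (77, 1, 0)   [1·77 + 0·29 = 77]
  row B: (29, 0, 1)   [0·77 + 1·29 = 29]
  77 = 2·29 + 19   → row C = row A − 2·row B = (19, 1, −2)   [check: 1·77 − 2·29 = 19]
  29 = 1·19 + 10   → row D = row B − 1·row C = (10, −1, 3)   [check: −1·77 + 3·29 = 10]
  19 = 1·10 + 9   → row E = row C − 1·row D = (9, 2, −5)   [check: 2·77 − 5·29 = 9]
  10 = 1·9 + 1   → row F = row D − 1·row E = (1, −3, 8)   [check: −3·77 + 8·29 = 1]
  9 = 9·1 + 0   → remainder 0, stop. gcd = 1 (last nonzero row F).
The gcd is 1, so 29 is invertible mod 77. The last nonzero row gives −3·77 + 8·29 = 1, so t = 8. So 29^(−1) ≡ 8 (mod 77). Verify: 29 · 8 = 232 ≡ 1 (mod 77). ✓

Final answer: 29^(−1) ≡ 8 (mod 77)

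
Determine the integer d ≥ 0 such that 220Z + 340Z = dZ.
In the PID Z, (a, b) is generated by gcd(a, b). Compute gcd(340, 220) with the extended Euclidean algorithm, tracking rows (r, s, t) with s·340 + t·220 = r:
  row A: (340, 1, 0)   [1·340 + 0·220 = 340]
  row B: (220, 0, 1)   [0·340 + 1·220 = 220]
  340 = 1·220 + 120   → row C = row A − 1·row B = (120, 1, −1)   [check: 1·340 − 1·220 = 120]
  220 = 1·120 + 100   → row D = row B − 1·row C = (100, −1, 2)   [check: −1·340 + 2·220 = 100]
  120 = 1·100 + 20   → row E = row C − 1·row D = (20, 2, −3)   [check: 2·340 − 3·220 = 20]
  100 = 5·20 + 0   → remainder 0, stop. gcd = 20 (last nonzero row E).
So gcd(220, 340) = 20, with Bézout identity 2·340 − 3·220 = 20. Containment (⊇): the Bézout identity exhibits 20 as an element of (220, 340), giving (20) ⊆ (220, 340). Containment (⊆): since 20 | 220 and 20 | 340 (220 = 20·11, 340 = 20·17), every Z-linear combination of 220 and 340 is divisible by 20, so (220, 340) ⊆ (20). Therefore (220, 340) = (20), d = 20.

Final answer: (220, 340) = (20); d = 20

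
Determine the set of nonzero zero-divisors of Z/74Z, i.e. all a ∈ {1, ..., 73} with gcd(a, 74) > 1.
An element a ∈ Z/74Z (with a ≠ 0) is a zero-divisor iff gcd(a, 74) > 1 (because a is a unit precisely when gcd(a, n) = 1, and in Z/nZ every nonzero, non-unit element is a zero-divisor). Scan a = 1, ..., 73 and keep those with gcd(a, 74) > 1:
  gcd(2, 74) = 2, gcd(4, 74) = 2, gcd(6, 74) = 2, gcd(8, 74) = 2, gcd(10, 74) = 2, gcd(12, 74) = 2, gcd(14, 74) = 2, gcd(16, 74) = 2, gcd(18, 74) = 2, gcd(20, 74) = 2, gcd(22, 74) = 2, gcd(24, 74) = 2, gcd(26, 74) = 2, gcd(28, 74) = 2, gcd(30, 74) = 2, gcd(32, 74) = 2, gcd(34, 74) = 2, gcd(36, 74) = 2, gcd(37, 74) = 37, gcd(38, 74) = 2, gcd(40, 74) = 2, gcd(42, 74) = 2, gcd(44, 74) = 2, gcd(46, 74) = 2, gcd(48, 74) = 2, gcd(50, 74) = 2, gcd(52, 74) = 2, gcd(54, 74) = 2, gcd(56, 74) = 2, gcd(58, 74) = 2, gcd(60, 74) = 2, gcd(62, 74) = 2, gcd(64, 74) = 2, gcd(66, 74) = 2, gcd(68, 74) = 2, gcd(70, 74) = 2, gcd(72, 74) = 2.
All other a ∈ {1, ..., 73} have gcd(a, 74) = 1 and are units. So the nonzero zero-divisors are exactly the 37 values of a appearing in this scan.

Final answer: nonzero zero-divisors of Z/74Z = {2, 4, 6, 8, 10, 12, 14, 16, 18, 20, 22, 24, 26, 28, 30, 32, 34, 36, 37, 38, 40, 42, 44, 46, 48, 50, 52, 54, 56, 58, 60, 62, 64, 66, 68, 70, 72}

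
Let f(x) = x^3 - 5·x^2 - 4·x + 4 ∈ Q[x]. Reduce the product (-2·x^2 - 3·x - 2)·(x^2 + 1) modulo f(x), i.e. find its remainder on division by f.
a · b ≡ -77·x^2 - 47·x + 50 (mod f(x))

First multiply in Q[x] without reducing: a · b = -2·x^4 - 3·x^3 - 4·x^2 - 3·x - 2. Now divide by f(x) = x^3 - 5·x^2 - 4·x + 4, eliminating the leading term at each step:
  leading term -2·x^4: subtract (-2·x)·f(x) = -2·x^4 + 10·x^3 + 8·x^2 - 8·x, leaving -13·x^3 - 12·x^2 + 5·x - 2
  leading term -13·x^3: subtract (-13)·f(x) = -13·x^3 + 65·x^2 + 52·x - 52, leaving -77·x^2 - 47·x + 50
The degree is now < 3, so this is the remainder. Hence a · b ≡ -77·x^2 - 47·x + 50 in Q[x]/(f).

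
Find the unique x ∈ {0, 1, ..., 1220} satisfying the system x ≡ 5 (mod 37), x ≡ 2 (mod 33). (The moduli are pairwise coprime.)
x ≡ 893 (mod 1221); the representative in [0, 1221) is 893

The moduli 37, 33 are pairwise coprime, so by the CRT there is a unique solution mod 37·33 = 1221.
Solve by successive substitution. Start with x ≡ 5 (mod 37).
  Combine with x ≡ 2 (mod 33): write x = 5 + 37·t and require 5 + 37·t ≡ 2 (mod 33), i.e. 37·t ≡ 2 − 5 ≡ 30 (mod 33). Since 37^(−1) ≡ 25 (mod 33) (37 ≡ 4 (mod 33)), t ≡ 25·30 ≡ 24 (mod 33). So x ≡ 5 + 37·24 = 893 (mod 1221).
Unique solution in [0, 1221): x = 893.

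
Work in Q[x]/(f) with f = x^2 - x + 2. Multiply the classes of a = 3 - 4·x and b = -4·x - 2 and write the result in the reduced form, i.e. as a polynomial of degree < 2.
a · b ≡ 12·x - 38 (mod f(x))

First multiply in Q[x] without reducing: a · b = 16·x^2 - 4·x - 6. Now divide by f(x) = x^2 - x + 2, eliminating the leading term at each step:
  leading term 16·x^2: subtract (16)·f(x) = 16·x^2 - 16·x + 32, leaving 12·x - 38
The degree is now < 2, so this is the remainder. Hence a · b ≡ 12·x - 38 in Q[x]/(f).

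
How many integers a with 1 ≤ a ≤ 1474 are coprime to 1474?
The number of a ∈ {1, ..., 1474} with gcd(a, 1474) = 1 is by definition Euler's totient φ(1474). φ is multiplicative, with φ(p^e) = p^e − p^(e−1). Factorise 1474 = 2 · 11 · 67. Then
  φ(1474) = (2 − 1) · (11 − 1) · (67 − 1) = 1 · 10 · 66 = 660.
So there are 660 such integers.

Final answer: 660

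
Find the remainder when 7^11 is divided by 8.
7

Use repeated squaring. Binary(11) = 1011. Walk through the bits of the exponent 11 left-to-right: at each bit after the leading one, square the running value, then multiply by 7 if the bit is 1 (always reducing mod 8):
  bit 1 = 1 (leading): start with 7.
  bit 2 = 0: square 7^2 = 49 ≡ 1 (mod 8).
  bit 3 = 1: square 1^2 = 1; bit is 1, so multiply 1·7 = 7 (mod 8).
  bit 4 = 1: square 7^2 = 49 ≡ 1; bit is 1, so multiply 1·7 = 7 (mod 8).
Final value: 7^11 ≡ 7 (mod 8).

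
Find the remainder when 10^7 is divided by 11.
10

Use repeated squaring. Binary(7) = 111. Walk through the bits of the exponent 7 left-to-right: at each bit after the leading one, square the running value, then multiply by 10 if the bit is 1 (always reducing mod 11):
  bit 1 = 1 (leading): start with 10.
  bit 2 = 1: square 10^2 = 100 ≡ 1; bit is 1, so multiply 1·10 = 10 (mod 11).
  bit 3 = 1: square 10^2 = 100 ≡ 1; bit is 1, so multiply 1·10 = 10 (mod 11).
Final value: 10^7 ≡ 10 (mod 11).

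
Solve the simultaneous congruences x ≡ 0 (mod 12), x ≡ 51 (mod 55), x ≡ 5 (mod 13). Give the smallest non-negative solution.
The moduli 12, 55, 13 are pairwise coprime, so by the CRT there is a unique solution mod 12·55·13 = 8580.
Solve by successive substitution. Start with x ≡ 0 (mod 12).
  Combine with x ≡ 51 (mod 55): write x = 12·t and require 12·t ≡ 51 (mod 55). Since 12^(−1) ≡ 23 (mod 55), t ≡ 23·51 ≡ 18 (mod 55). So x ≡ 12·18 = 216 (mod 660).
  Combine with x ≡ 5 (mod 13): write x = 216 + 660·t and require 216 + 660·t ≡ 5 (mod 13), i.e. 660·t ≡ 5 − 216 ≡ 10 (mod 13). Since 660^(−1) ≡ 4 (mod 13) (660 ≡ 10 (mod 13)), t ≡ 4·10 ≡ 1 (mod 13). So x ≡ 216 + 660·1 = 876 (mod 8580).
Unique solution in [0, 8580): x = 876.

Final answer: x ≡ 876 (mod 8580); the representative in [0, 8580) is 876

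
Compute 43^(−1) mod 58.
43^(−1) ≡ 27 (mod 58)

Apply the extended Euclidean algorithm to (58, 43), tracking rows (r, s, t) with s·58 + t·43 = r. Each division r_prev = q·r_cur + r_new produces the new row as (previous row) − q·(current row):
  row A: (58, 1, 0)   [1·58 + 0·43 = 58]
  row B: (43, 0, 1)   [0·58 + 1·43 = 43]
  58 = 1·43 + 15   → row C = row A − 1·row B = (15, 1, −1)   [check: 1·58 − 1·43 = 15]
  43 = 2·15 + 13   → row D = row B − 2·row C = (13, −2, 3)   [check: −2·58 + 3·43 = 13]
  15 = 1·13 + 2   → row E = row C − 1·row D = (2, 3, −4)   [check: 3·58 − 4·43 = 2]
  13 = 6·2 + 1   → row F = row D − 6·row E = (1, −20, 27)   [check: −20·58 + 27·43 = 1]
  2 = 2·1 + 0   → remainder 0, stop. gcd = 1 (last nonzero row F).
The gcd is 1, so 43 is invertible mod 58. The last nonzero row gives −20·58 + 27·43 = 1, so t = 27. So 43^(−1) ≡ 27 (mod 58). Verify: 43 · 27 = 1161 ≡ 1 (mod 58). ✓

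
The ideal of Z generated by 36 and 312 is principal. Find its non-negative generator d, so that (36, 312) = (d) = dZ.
In the PID Z, (a, b) is generated by gcd(a, b). Compute gcd(312, 36) with the extended Euclidean algorithm, tracking rows (r, s, t) with s·312 + t·36 = r:
  row A: (312, 1, 0)   [1·312 + 0·36 = 312]
  row B: (36, 0, 1)   [0·312 + 1·36 = 36]
  312 = 8·36 + 24   → row C = row A − 8·row B = (24, 1, −8)   [check: 1·312 − 8·36 = 24]
  36 = 1·24 + 12   → row D = row B − 1·row C = (12, −1, 9)   [check: −1·312 + 9·36 = 12]
  24 = 2·12 + 0   → remainder 0, stop. gcd = 12 (last nonzero row D).
So gcd(36, 312) = 12, with Bézout identity −1·312 + 9·36 = 12. Containment (⊇): the Bézout identity exhibits 12 as an element of (36, 312), giving (12) ⊆ (36, 312). Containment (⊆): since 12 | 36 and 12 | 312 (36 = 12·3, 312 = 12·26), every Z-linear combination of 36 and 312 is divisible by 12, so (36, 312) ⊆ (12). Therefore (36, 312) = (12), d = 12.

Final answer: (36, 312) = (12); d = 12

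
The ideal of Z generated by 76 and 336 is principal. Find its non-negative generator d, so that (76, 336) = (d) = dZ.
In the PID Z, (a, b) is generated by gcd(a, b). Compute gcd(336, 76) with the extended Euclidean algorithm, tracking rows (r, s, t) with s·336 + t·76 = r:
  row A: (336, 1, 0)   [1·336 + 0·76 = 336]
  row B: (76, 0, 1)   [0·336 + 1·76 = 76]
  336 = 4·76 + 32   → row C = row A − 4·row B = (32, 1, −4)   [check: 1·336 − 4·76 = 32]
  76 = 2·32 + 12   → row D = row B − 2·row C = (12, −2, 9)   [check: −2·336 + 9·76 = 12]
  32 = 2·12 + 8   → row E = row C − 2·row D = (8, 5, −22)   [check: 5·336 − 22·76 = 8]
  12 = 1·8 + 4   → row F = row D − 1·row E = (4, −7, 31)   [check: −7·336 + 31·76 = 4]
  8 = 2·4 + 0   → remainder 0, stop. gcd = 4 (last nonzero row F).
So gcd(76, 336) = 4, with Bézout identity −7·336 + 31·76 = 4. Containment (⊇): the Bézout identity exhibits 4 as an element of (76, 336), giving (4) ⊆ (76, 336). Containment (⊆): since 4 | 76 and 4 | 336 (76 = 4·19, 336 = 4·84), every Z-linear combination of 76 and 336 is divisible by 4, so (76, 336) ⊆ (4). Therefore (76, 336) = (4), d = 4.

Final answer: (76, 336) = (4); d = 4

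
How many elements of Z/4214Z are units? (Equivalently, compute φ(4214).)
Z/4214Z has φ(4214) = 1764 units

An element a ∈ Z/4214Z is a unit iff gcd(a, 4214) = 1, so the number of units is φ(4214). φ is multiplicative, with φ(p^e) = p^e − p^(e−1). Factorise 4214 = 2 · 7^2 · 43. Then
  φ(4214) = (2 − 1) · (7^2 − 7^1) · (43 − 1) = 1 · 42 · 42 = 1764.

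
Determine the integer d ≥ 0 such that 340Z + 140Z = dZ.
(340, 140) = (20); d = 20

In the PID Z, (a, b) is generated by gcd(a, b). Compute gcd(340, 140) with the extended Euclidean algorithm, tracking rows (r, s, t) with s·340 + t·140 = r:
  row A: (340, 1, 0)   [1·340 + 0·140 = 340]
  row B: (140, 0, 1)   [0·340 + 1·140 = 140]
  340 = 2·140 + 60   → row C = row A − 2·row B = (60, 1, −2)   [check: 1·340 − 2·140 = 60]
  140 = 2·60 + 20   → row D = row B − 2·row C = (20, −2, 5)   [check: −2·340 + 5·140 = 20]
  60 = 3·20 + 0   → remainder 0, stop. gcd = 20 (last nonzero row D).
So gcd(340, 140) = 20, with Bézout identity −2·340 + 5·140 = 20. Containment (⊇): the Bézout identity exhibits 20 as an element of (340, 140), giving (20) ⊆ (340, 140). Containment (⊆): since 20 | 340 and 20 | 140 (340 = 20·17, 140 = 20·7), every Z-linear combination of 340 and 140 is divisible by 20, so (340, 140) ⊆ (20). Therefore (340, 140) = (20), d = 20.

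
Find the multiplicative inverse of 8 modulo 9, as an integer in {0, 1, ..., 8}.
8^(−1) ≡ 8 (mod 9)

Apply the extended Euclidean algorithm to (9, 8), tracking rows (r, s, t) with s·9 + t·8 = r. Each division r_prev = q·r_cur + r_new produces the new row as (previous row) − q·(current row):
  row A: (9, 1, 0)   [1·9 + 0·8 = 9]
  row B: (8, 0, 1)   [0·9 + 1·8 = 8]
  9 = 1·8 + 1   → row C = row A − 1·row B = (1, 1, −1)   [check: 1·9 − 1·8 = 1]
  8 = 8·1 + 0   → remainder 0, stop. gcd = 1 (last nonzero row C).
The gcd is 1, so 8 is invertible mod 9. The last nonzero row gives 1·9 − 1·8 = 1, so t = −1. So 8^(−1) ≡ −1 ≡ 8 (mod 9). Verify: 8 · 8 = 64 ≡ 1 (mod 9). ✓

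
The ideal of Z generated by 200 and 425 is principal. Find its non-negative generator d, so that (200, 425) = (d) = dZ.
(200, 425) = (25); d = 25

In the PID Z, (a, b) is generated by gcd(a, b). Compute gcd(425, 200) with the extended Euclidean algorithm, tracking rows (r, s, t) with s·425 + t·200 = r:
  row A: (425, 1, 0)   [1·425 + 0·200 = 425]
  row B: (200, 0, 1)   [0·425 + 1·200 = 200]
  425 = 2·200 + 25   → row C = row A − 2·row B = (25, 1, −2)   [check: 1·425 − 2·200 = 25]
  200 = 8·25 + 0   → remainder 0, stop. gcd = 25 (last nonzero row C).
So gcd(200, 425) = 25, with Bézout identity 1·425 − 2·200 = 25. Containment (⊇): the Bézout identity exhibits 25 as an element of (200, 425), giving (25) ⊆ (200, 425). Containment (⊆): since 25 | 200 and 25 | 425 (200 = 25·8, 425 = 25·17), every Z-linear combination of 200 and 425 is divisible by 25, so (200, 425) ⊆ (25). Therefore (200, 425) = (25), d = 25.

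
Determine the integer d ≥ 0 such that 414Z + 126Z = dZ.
(414, 126) = (18); d = 18

In the PID Z, (a, b) is generated by gcd(a, b). Compute gcd(414, 126) with the extended Euclidean algorithm, tracking rows (r, s, t) with s·414 + t·126 = r:
  row A: (414, 1, 0)   [1·414 + 0·126 = 414]
  row B: (126, 0, 1)   [0·414 + 1·126 = 126]
  414 = 3·126 + 36   → row C = row A − 3·row B = (36, 1, −3)   [check: 1·414 − 3·126 = 36]
  126 = 3·36 + 18   → row D = row B − 3·row C = (18, −3, 10)   [check: −3·414 + 10·126 = 18]
  36 = 2·18 + 0   → remainder 0, stop. gcd = 18 (last nonzero row D).
So gcd(414, 126) = 18, with Bézout identity −3·414 + 10·126 = 18. Containment (⊇): the Bézout identity exhibits 18 as an element of (414, 126), giving (18) ⊆ (414, 126). Containment (⊆): since 18 | 414 and 18 | 126 (414 = 18·23, 126 = 18·7), every Z-linear combination of 414 and 126 is divisible by 18, so (414, 126) ⊆ (18). Therefore (414, 126) = (18), d = 18.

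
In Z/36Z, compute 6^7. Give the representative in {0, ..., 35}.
0

Use repeated squaring. Binary(7) = 111. Walk through the bits of the exponent 7 left-to-right: at each bit after the leading one, square the running value, then multiply by 6 if the bit is 1 (always reducing mod 36):
  bit 1 = 1 (leading): start with 6.
  bit 2 = 1: square 6^2 = 36 ≡ 0; bit is 1, so multiply 0·6 = 0 (mod 36).
  bit 3 = 1: square 0^2 = 0; bit is 1, so multiply 0·6 = 0 (mod 36).
Final value: 6^7 ≡ 0 (mod 36).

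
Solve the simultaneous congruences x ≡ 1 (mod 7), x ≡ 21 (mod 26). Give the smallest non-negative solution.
x ≡ 99 (mod 182); the representative in [0, 182) is 99

The moduli 7, 26 are pairwise coprime, so by the CRT there is a unique solution mod 7·26 = 182.
Solve by successive substitution. Start with x ≡ 1 (mod 7).
  Combine with x ≡ 21 (mod 26): write x = 1 + 7·t and require 1 + 7·t ≡ 21 (mod 26), i.e. 7·t ≡ 21 − 1 ≡ 20 (mod 26). Since 7^(−1) ≡ 15 (mod 26), t ≡ 15·20 ≡ 14 (mod 26). So x ≡ 1 + 7·14 = 99 (mod 182).
Unique solution in [0, 182): x = 99.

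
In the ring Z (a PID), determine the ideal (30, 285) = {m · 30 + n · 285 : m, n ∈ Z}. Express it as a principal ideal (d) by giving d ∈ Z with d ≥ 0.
In the PID Z, (a, b) is generated by gcd(a, b). Compute gcd(285, 30) with the extended Euclidean algorithm, tracking rows (r, s, t) with s·285 + t·30 = r:
  row A: (285, 1, 0)   [1·285 + 0·30 = 285]
  row B: (30, 0, 1)   [0·285 + 1·30 = 30]
  285 = 9·30 + 15   → row C = row A − 9·row B = (15, 1, −9)   [check: 1·285 − 9·30 = 15]
  30 = 2·15 + 0   → remainder 0, stop. gcd = 15 (last nonzero row C).
So gcd(30, 285) = 15, with Bézout identity 1·285 − 9·30 = 15. Containment (⊇): the Bézout identity exhibits 15 as an element of (30, 285), giving (15) ⊆ (30, 285). Containment (⊆): since 15 | 30 and 15 | 285 (30 = 15·2, 285 = 15·19), every Z-linear combination of 30 and 285 is divisible by 15, so (30, 285) ⊆ (15). Therefore (30, 285) = (15), d = 15.

Final answer: (30, 285) = (15); d = 15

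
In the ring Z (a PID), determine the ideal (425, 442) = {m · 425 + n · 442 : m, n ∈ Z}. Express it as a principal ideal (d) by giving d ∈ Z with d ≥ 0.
(425, 442) = (17); d = 17

In the PID Z, (a, b) is generated by gcd(a, b). Compute gcd(442, 425) with the extended Euclidean algorithm, tracking rows (r, s, t) with s·442 + t·425 = r:
  row A: (442, 1, 0)   [1·442 + 0·425 = 442]
  row B: (425, 0, 1)   [0·442 + 1·425 = 425]
  442 = 1·425 + 17   → row C = row A − 1·row B = (17, 1, −1)   [check: 1·442 − 1·425 = 17]
  425 = 25·17 + 0   → remainder 0, stop. gcd = 17 (last nonzero row C).
So gcd(425, 442) = 17, with Bézout identity 1·442 − 1·425 = 17. Containment (⊇): the Bézout identity exhibits 17 as an element of (425, 442), giving (17) ⊆ (425, 442). Containment (⊆): since 17 | 425 and 17 | 442 (425 = 17·25, 442 = 17·26), every Z-linear combination of 425 and 442 is divisible by 17, so (425, 442) ⊆ (17). Therefore (425, 442) = (17), d = 17.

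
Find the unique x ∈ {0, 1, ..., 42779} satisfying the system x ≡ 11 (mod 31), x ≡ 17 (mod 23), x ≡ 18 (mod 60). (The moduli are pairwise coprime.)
The moduli 31, 23, 60 are pairwise coprime, so by the CRT there is a unique solution mod 31·23·60 = 42780.
Solve by successive substitution. Start with x ≡ 11 (mod 31).
  Combine with x ≡ 17 (mod 23): write x = 11 + 31·t and require 11 + 31·t ≡ 17 (mod 23), i.e. 31·t ≡ 17 − 11 ≡ 6 (mod 23). Since 31^(−1) ≡ 3 (mod 23) (31 ≡ 8 (mod 23)), t ≡ 3·6 ≡ 18 (mod 23). So x ≡ 11 + 31·18 = 569 (mod 713).
  Combine with x ≡ 18 (mod 60): write x = 569 + 713·t and require 569 + 713·t ≡ 18 (mod 60), i.e. 713·t ≡ 18 − 569 ≡ 49 (mod 60). Since 713^(−1) ≡ 17 (mod 60) (713 ≡ 53 (mod 60)), t ≡ 17·49 ≡ 53 (mod 60). So x ≡ 569 + 713·53 = 38358 (mod 42780).
Unique solution in [0, 42780): x = 38358.

Final answer: x ≡ 38358 (mod 42780); the representative in [0, 42780) is 38358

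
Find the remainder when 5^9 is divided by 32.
Use repeated squaring. Binary(9) = 1001. Walk through the bits of the exponent 9 left-to-right: at each bit after the leading one, square the running value, then multiply by 5 if the bit is 1 (always reducing mod 32):
  bit 1 = 1 (leading): start with 5.
  bit 2 = 0: square 5^2 = 25 (mod 32).
  bit 3 = 0: square 25^2 = 625 ≡ 17 (mod 32).
  bit 4 = 1: square 17^2 = 289 ≡ 1; bit is 1, so multiply 1·5 = 5 (mod 32).
Final value: 5^9 ≡ 5 (mod 32).

Final answer: 5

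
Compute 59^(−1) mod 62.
59^(−1) ≡ 41 (mod 62)

Apply the extended Euclidean algorithm to (62, 59), tracking rows (r, s, t) with s·62 + t·59 = r. Each division r_prev = q·r_cur + r_new produces the new row as (previous row) − q·(current row):
  row A: (62, 1, 0)   [1·62 + 0·59 = 62]
  row B: (59, 0, 1)   [0·62 + 1·59 = 59]
  62 = 1·59 + 3   → row C = row A − 1·row B = (3, 1, −1)   [check: 1·62 − 1·59 = 3]
  59 = 19·3 + 2   → row D = row B − 19·row C = (2, −19, 20)   [check: −19·62 + 20·59 = 2]
  3 = 1·2 + 1   → row E = row C − 1·row D = (1, 20, −21)   [check: 20·62 − 21·59 = 1]
  2 = 2·1 + 0   → remainder 0, stop. gcd = 1 (last nonzero row E).
The gcd is 1, so 59 is invertible mod 62. The last nonzero row gives 20·62 − 21·59 = 1, so t = −21. So 59^(−1) ≡ −21 ≡ 41 (mod 62). Verify: 59 · 41 = 2419 ≡ 1 (mod 62). ✓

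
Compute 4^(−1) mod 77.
4^(−1) ≡ 58 (mod 77)

Apply the extended Euclidean algorithm to (77, 4), tracking rows (r, s, t) with s·77 + t·4 = r. Each division r_prev = q·r_cur + r_new produces the new row as (previous row) − q·(current row):
  row A: (77, 1, 0)   [1·77 + 0·4 = 77]
  row B: (4, 0, 1)   [0·77 + 1·4 = 4]
  77 = 19·4 + 1   → row C = row A − 19·row B = (1, 1, −19)   [check: 1·77 − 19·4 = 1]
  4 = 4·1 + 0   → remainder 0, stop. gcd = 1 (last nonzero row C).
The gcd is 1, so 4 is invertible mod 77. The last nonzero row gives 1·77 − 19·4 = 1, so t = −19. So 4^(−1) ≡ −19 ≡ 58 (mod 77). Verify: 4 · 58 = 232 ≡ 1 (mod 77). ✓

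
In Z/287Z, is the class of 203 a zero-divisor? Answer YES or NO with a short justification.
gcd(203, 287) = 7 > 1, so 203 is not a unit in Z/287Z. In Z/nZ every nonzero non-unit is a zero-divisor: explicitly, take b = 287/gcd = 41 ≠ 0 (mod 287); then 203·41 = 8323 = 29·287, i.e. 203·41 ≡ 0 (mod 287). So 203 is a zero-divisor.

Final answer: YES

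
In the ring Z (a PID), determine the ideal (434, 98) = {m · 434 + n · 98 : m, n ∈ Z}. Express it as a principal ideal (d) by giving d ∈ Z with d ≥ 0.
(434, 98) = (14); d = 14

In the PID Z, (a, b) is generated by gcd(a, b). Compute gcd(434, 98) with the extended Euclidean algorithm, tracking rows (r, s, t) with s·434 + t·98 = r:
  row A: (434, 1, 0)   [1·434 + 0·98 = 434]
  row B: (98, 0, 1)   [0·434 + 1·98 = 98]
  434 = 4·98 + 42   → row C = row A − 4·row B = (42, 1, −4)   [check: 1·434 − 4·98 = 42]
  98 = 2·42 + 14   → row D = row B − 2·row C = (14, −2, 9)   [check: −2·434 + 9·98 = 14]
  42 = 3·14 + 0   → remainder 0, stop. gcd = 14 (last nonzero row D).
So gcd(434, 98) = 14, with Bézout identity −2·434 + 9·98 = 14. Containment (⊇): the Bézout identity exhibits 14 as an element of (434, 98), giving (14) ⊆ (434, 98). Containment (⊆): since 14 | 434 and 14 | 98 (434 = 14·31, 98 = 14·7), every Z-linear combination of 434 and 98 is divisible by 14, so (434, 98) ⊆ (14). Therefore (434, 98) = (14), d = 14.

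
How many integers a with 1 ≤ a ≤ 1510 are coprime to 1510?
The number of a ∈ {1, ..., 1510} with gcd(a, 1510) = 1 is by definition Euler's totient φ(1510). φ is multiplicative, with φ(p^e) = p^e − p^(e−1). Factorise 1510 = 2 · 5 · 151. Then
  φ(1510) = (2 − 1) · (5 − 1) · (151 − 1) = 1 · 4 · 150 = 600.
So there are 600 such integers.

Final answer: 600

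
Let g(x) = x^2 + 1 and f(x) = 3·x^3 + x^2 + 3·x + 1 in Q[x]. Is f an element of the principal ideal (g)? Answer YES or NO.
YES

In Q[x] the ideal (g) consists of all multiples of g, so f ∈ (g) iff g | f, i.e. iff the remainder of f on division by g is 0. Divide f by g (g is monic, so eliminate the leading term of the running remainder at each step):
  leading term 3·x^3: subtract (3·x)·g(x) = 3·x^3 + 3·x, leaving x^2 + 1
  leading term x^2: subtract (1)·g(x) = x^2 + 1, leaving 0
The remainder is 0, so f(x) = g(x) · h(x) with h(x) = 3·x + 1. Hence g | f, i.e. f ∈ (g).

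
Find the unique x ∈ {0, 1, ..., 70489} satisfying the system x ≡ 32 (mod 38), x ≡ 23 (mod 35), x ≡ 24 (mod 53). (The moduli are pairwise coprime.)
The moduli 38, 35, 53 are pairwise coprime, so by the CRT there is a unique solution mod 38·35·53 = 70490.
Solve by successive substitution. Start with x ≡ 32 (mod 38).
  Combine with x ≡ 23 (mod 35): write x = 32 + 38·t and require 32 + 38·t ≡ 23 (mod 35), i.e. 38·t ≡ 23 − 32 ≡ 26 (mod 35). Since 38^(−1) ≡ 12 (mod 35) (38 ≡ 3 (mod 35)), t ≡ 12·26 ≡ 32 (mod 35). So x ≡ 32 + 38·32 = 1248 (mod 1330).
  Combine with x ≡ 24 (mod 53): write x = 1248 + 1330·t and require 1248 + 1330·t ≡ 24 (mod 53), i.e. 1330·t ≡ 24 − 1248 ≡ 48 (mod 53). Since 1330^(−1) ≡ 32 (mod 53) (1330 ≡ 5 (mod 53)), t ≡ 32·48 ≡ 52 (mod 53). So x ≡ 1248 + 1330·52 = 70408 (mod 70490).
Unique solution in [0, 70490): x = 70408.

Final answer: x ≡ 70408 (mod 70490); the representative in [0, 70490) is 70408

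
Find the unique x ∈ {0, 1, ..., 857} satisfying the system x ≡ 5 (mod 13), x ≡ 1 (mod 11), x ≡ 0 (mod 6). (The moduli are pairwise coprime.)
The moduli 13, 11, 6 are pairwise coprime, so by the CRT there is a unique solution mod 13·11·6 = 858.
Solve by successive substitution. Start with x ≡ 5 (mod 13).
  Combine with x ≡ 1 (mod 11): write x = 5 + 13·t and require 5 + 13·t ≡ 1 (mod 11), i.e. 13·t ≡ 1 − 5 ≡ 7 (mod 11). Since 13^(−1) ≡ 6 (mod 11) (13 ≡ 2 (mod 11)), t ≡ 6·7 ≡ 9 (mod 11). So x ≡ 5 + 13·9 = 122 (mod 143).
  Combine with x ≡ 0 (mod 6): write x = 122 + 143·t and require 122 + 143·t ≡ 0 (mod 6), i.e. 143·t ≡ 0 − 122 ≡ 4 (mod 6). Since 143^(−1) ≡ 5 (mod 6) (143 ≡ 5 (mod 6)), t ≡ 5·4 ≡ 2 (mod 6). So x ≡ 122 + 143·2 = 408 (mod 858).
Unique solution in [0, 858): x = 408.

Final answer: x ≡ 408 (mod 858); the representative in [0, 858) is 408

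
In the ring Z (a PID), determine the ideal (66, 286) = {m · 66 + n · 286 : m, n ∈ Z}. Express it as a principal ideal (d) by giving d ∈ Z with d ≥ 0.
In the PID Z, (a, b) is generated by gcd(a, b). Compute gcd(286, 66) with the extended Euclidean algorithm, tracking rows (r, s, t) with s·286 + t·66 = r:
  row A: (286, 1, 0)   [1·286 + 0·66 = 286]
  row B: (66, 0, 1)   [0·286 + 1·66 = 66]
  286 = 4·66 + 22   → row C = row A − 4·row B = (22, 1, −4)   [check: 1·286 − 4·66 = 22]
  66 = 3·22 + 0   → remainder 0, stop. gcd = 22 (last nonzero row C).
So gcd(66, 286) = 22, with Bézout identity 1·286 − 4·66 = 22. Containment (⊇): the Bézout identity exhibits 22 as an element of (66, 286), giving (22) ⊆ (66, 286). Containment (⊆): since 22 | 66 and 22 | 286 (66 = 22·3, 286 = 22·13), every Z-linear combination of 66 and 286 is divisible by 22, so (66, 286) ⊆ (22). Therefore (66, 286) = (22), d = 22.

Final answer: (66, 286) = (22); d = 22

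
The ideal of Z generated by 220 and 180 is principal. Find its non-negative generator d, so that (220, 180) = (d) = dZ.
In the PID Z, (a, b) is generated by gcd(a, b). Compute gcd(220, 180) with the extended Euclidean algorithm, tracking rows (r, s, t) with s·220 + t·180 = r:
  row A: (220, 1, 0)   [1·220 + 0·180 = 220]
  row B: (180, 0, 1)   [0·220 + 1·180 = 180]
  220 = 1·180 + 40   → row C = row A − 1·row B = (40, 1, −1)   [check: 1·220 − 1·180 = 40]
  180 = 4·40 + 20   → row D = row B − 4·row C = (20, −4, 5)   [check: −4·220 + 5·180 = 20]
  40 = 2·20 + 0   → remainder 0, stop. gcd = 20 (last nonzero row D).
So gcd(220, 180) = 20, with Bézout identity −4·220 + 5·180 = 20. Containment (⊇): the Bézout identity exhibits 20 as an element of (220, 180), giving (20) ⊆ (220, 180). Containment (⊆): since 20 | 220 and 20 | 180 (220 = 20·11, 180 = 20·9), every Z-linear combination of 220 and 180 is divisible by 20, so (220, 180) ⊆ (20). Therefore (220, 180) = (20), d = 20.

Final answer: (220, 180) = (20); d = 20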